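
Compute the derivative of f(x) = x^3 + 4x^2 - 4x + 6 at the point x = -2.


Differentiate f(x) = x^3 + 4x^2 - 4x + 6 term by term:
f'(x) = 3x^2 + 8x - 4
Substitute x = -2:
f'(-2) = 3 * (-2)^2 + 8 * (-2) - 4
= 12 - 16 - 4
= -8

-8


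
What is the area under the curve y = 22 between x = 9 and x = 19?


The area under a constant function y = 22 is a rectangle.
Width = 19 - 9 = 10
Height = 22
Area = width * height
= 10 * 22
= 220

220


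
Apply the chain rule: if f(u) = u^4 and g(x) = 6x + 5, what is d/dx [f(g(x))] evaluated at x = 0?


Using the chain rule: (f(g(x)))' = f'(g(x)) * g'(x)
First, find g(0):
g(0) = 6 * 0 + 5 = 5
Next, f'(u) = 4u^3
And g'(x) = 6
So f'(g(0)) * g'(0)
= 4 * 5^3 * 6
= 4 * 125 * 6
= 3000

3000


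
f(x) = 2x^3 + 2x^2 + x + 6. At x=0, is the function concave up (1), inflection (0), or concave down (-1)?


Concavity is determined by the sign of f''(x).
f(x) = 2x^3 + 2x^2 + x + 6
f'(x) = 6x^2 + 4x + 1
f''(x) = 12x + 4
f''(0) = 12 * 0 + 4
= 0 + 4
= 4
Since f''(0) > 0, the function is concave up (1)

1


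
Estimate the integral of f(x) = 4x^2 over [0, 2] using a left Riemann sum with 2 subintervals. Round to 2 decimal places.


Left Riemann sum uses left endpoints of each subinterval.
Interval: [0, 2], n = 2
dx = (2 - 0) / 2 = 1
Left endpoints: [0, 1]
f values: [0, 4]
Sum = dx * (sum of f values)
= 1 * 4
= 4 = 4.00

4.00


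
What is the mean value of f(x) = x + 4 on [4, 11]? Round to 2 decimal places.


Average value = 1/(b-a) * integral from a to b of f(x) dx
First compute the integral of x + 4:
F(x) = (1/2)x^2 + 4x
F(11) = 1/2 * 121 + 4 * 11 = 209/2
F(4) = 1/2 * 16 + 4 * 4 = 24
Integral = 209/2 - 24 = 161/2
Average = (161/2) / (11 - 4) = (161/2) / 7
= 23/2 = 11.50

11.50


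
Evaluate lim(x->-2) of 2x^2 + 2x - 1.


Since polynomials are continuous, we use direct substitution.
lim(x->-2) of 2x^2 + 2x - 1
= 2 * (-2)^2 + 2 * (-2) - 1
= 8 - 4 - 1
= 3

3


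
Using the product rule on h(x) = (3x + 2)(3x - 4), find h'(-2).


Let u(x) = 3x + 2 and v(x) = 3x - 4
u'(x) = 3
v'(x) = 3
Product rule: h'(x) = u'(x)*v(x) + u(x)*v'(x)
= 3 * (3x - 4) + (3x + 2) * 3
At x = -2:
u(-2) = 3 * (-2) + 2 = -4
v(-2) = 3 * (-2) - 4 = -10
h'(-2) = 3 * (-10) + (-4) * 3
= -30 - 12
= -42

-42


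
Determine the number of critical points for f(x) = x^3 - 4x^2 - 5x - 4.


Find where f'(x) = 0:
f(x) = x^3 - 4x^2 - 5x - 4
f'(x) = 3x^2 - 8x - 5
This is a quadratic in x. Use the discriminant to count real roots.
Discriminant = (-8)^2 - 4 * 3 * (-5)
= 64 - (-60)
= 124
Since discriminant > 0, f'(x) = 0 has 2 real solutions.
Number of critical points: 2

2


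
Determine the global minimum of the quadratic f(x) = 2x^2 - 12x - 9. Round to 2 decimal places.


For a quadratic f(x) = ax^2 + bx + c with a > 0, the minimum is at the vertex.
Vertex x-coordinate: x = -b/(2a)
x = -(-12) / (2 * 2)
x = 12/4 = 3
Substitute back to find the minimum value:
f(3) = 2 * 3^2 - 12 * 3 - 9
= 18 - 36 - 9
= -27 = -27.00

-27.00


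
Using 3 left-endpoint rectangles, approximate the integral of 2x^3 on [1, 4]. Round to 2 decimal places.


Left Riemann sum uses left endpoints of each subinterval.
Interval: [1, 4], n = 3
dx = (4 - 1) / 3 = 1
Left endpoints: [1, 2, 3]
f values: [2, 16, 54]
Sum = dx * (sum of f values)
= 1 * 72
= 72 = 72.00

72.00


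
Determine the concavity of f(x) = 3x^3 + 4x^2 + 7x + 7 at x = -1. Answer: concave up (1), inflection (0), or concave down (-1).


Concavity is determined by the sign of f''(x).
f(x) = 3x^3 + 4x^2 + 7x + 7
f'(x) = 9x^2 + 8x + 7
f''(x) = 18x + 8
f''(-1) = 18 * (-1) + 8
= -18 + 8
= -10
Since f''(-1) < 0, the function is concave down (-1)

-1


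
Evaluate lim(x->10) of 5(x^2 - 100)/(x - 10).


Direct substitution gives 0/0, so we factor the numerator.
Factor: 5(x^2 - 100) = 5 * (x - 10)(x + 10)
Cancel the common factor (x - 10):
5(x^2 - 100)/(x - 10) = 5 * (x + 10)
Now substitute x = 10:
= 5 * (10 + 10) = 100

100


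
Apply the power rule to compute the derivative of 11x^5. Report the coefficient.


We apply the power rule: d/dx [ax^n] = a*n * x^(n-1)
d/dx [11x^5]
= 11 * 5 * x^(5-1)
= 55x^4
The coefficient is 55

55


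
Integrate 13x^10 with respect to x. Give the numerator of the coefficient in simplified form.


Apply the power rule for integration:
integral of ax^n dx = a/(n+1) * x^(n+1) + C
integral of 13x^10 dx
= 13/11 * x^11 + C
The coefficient in lowest terms is 13/11, and its numerator is 13

13


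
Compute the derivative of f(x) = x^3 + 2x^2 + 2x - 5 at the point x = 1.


Differentiate f(x) = x^3 + 2x^2 + 2x - 5 term by term:
f'(x) = 3x^2 + 4x + 2
Substitute x = 1:
f'(1) = 3 * 1^2 + 4 * 1 + 2
= 3 + 4 + 2
= 9

9


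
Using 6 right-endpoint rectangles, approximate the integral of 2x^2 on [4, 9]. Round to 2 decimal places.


Right Riemann sum uses right endpoints of each subinterval.
Interval: [4, 9], n = 6
dx = (9 - 4) / 6 = 5/6
Right endpoints: [29/6, 17/3, 13/2, 22/3, 49/6, 9]
f values: [841/18, 578/9, 169/2, 968/9, 2401/18, 162]
Sum = dx * (sum of f values)
= 5/6 * 10771/18
= 53855/108 ≈ 498.66

498.66


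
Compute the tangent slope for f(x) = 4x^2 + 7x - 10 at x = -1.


The slope of the tangent line equals f'(x) at the point.
f(x) = 4x^2 + 7x - 10
f'(x) = 8x + 7
At x = -1:
f'(-1) = 8 * (-1) + 7
= -8 + 7
= -1

-1


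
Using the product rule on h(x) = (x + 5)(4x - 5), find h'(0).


Let u(x) = x + 5 and v(x) = 4x - 5
u'(x) = 1
v'(x) = 4
Product rule: h'(x) = u'(x)*v(x) + u(x)*v'(x)
= 1 * (4x - 5) + (x + 5) * 4
At x = 0:
u(0) = 1 * 0 + 5 = 5
v(0) = 4 * 0 - 5 = -5
h'(0) = 1 * (-5) + 5 * 4
= -5 + 20
= 15

15


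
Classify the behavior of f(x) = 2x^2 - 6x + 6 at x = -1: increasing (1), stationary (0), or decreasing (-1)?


Compute f'(x) to determine behavior:
f'(x) = 4x - 6
f'(-1) = 4 * (-1) - 6
= -4 - 6
= -10
Since f'(-1) < 0, the function is decreasing (-1)

-1


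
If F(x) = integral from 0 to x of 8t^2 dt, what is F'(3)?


By the Fundamental Theorem of Calculus (Part 1):
If F(x) = integral from 0 to x of f(t) dt, then F'(x) = f(x)
Here f(t) = 8t^2
So F'(x) = 8x^2
Evaluate at x = 3:
F'(3) = 8 * 3^2
= 8 * 9
= 72

72


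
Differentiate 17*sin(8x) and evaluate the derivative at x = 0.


Apply the chain rule to differentiate 17*sin(8x):
d/dx [17*sin(8x)]
= 17 * cos(8x) * d/dx(8x)
= 17 * 8 * cos(8x)
= 136 * cos(8x)
Evaluate at x = 0:
= 136 * cos(0)
= 136 * 1
= 136

136


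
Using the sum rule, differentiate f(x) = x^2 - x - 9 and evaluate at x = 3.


Differentiate term by term using power and sum rules:
f(x) = x^2 - x - 9
f'(x) = 2x - 1
Substitute x = 3:
f'(3) = 2 * 3 - 1
= 6 - 1
= 5

5


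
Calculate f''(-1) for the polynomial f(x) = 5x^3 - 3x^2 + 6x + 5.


First derivative:
f'(x) = 15x^2 - 6x + 6
Second derivative:
f''(x) = 30x - 6
Substitute x = -1:
f''(-1) = 30 * (-1) - 6
= -30 - 6
= -36

-36


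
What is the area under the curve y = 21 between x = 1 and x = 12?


The area under a constant function y = 21 is a rectangle.
Width = 12 - 1 = 11
Height = 21
Area = width * height
= 11 * 21
= 231

231


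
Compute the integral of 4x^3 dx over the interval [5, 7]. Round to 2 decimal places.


Find the antiderivative of 4x^3:
F(x) = 4/4 * x^4
Apply the Fundamental Theorem of Calculus:
F(7) - F(5)
= 4/4 * 7^4 - 4/4 * 5^4
= 4/4 * (2401 - 625)
= 4/4 * 1776
= 1776 = 1776.00

1776.00


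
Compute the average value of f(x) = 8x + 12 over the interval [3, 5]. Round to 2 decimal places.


Average value = 1/(b-a) * integral from a to b of f(x) dx
First compute the integral of 8x + 12:
F(x) = 4x^2 + 12x
F(5) = 4 * 25 + 12 * 5 = 160
F(3) = 4 * 9 + 12 * 3 = 72
Integral = 160 - 72 = 88
Average = 88 / (5 - 3) = 88 / 2
= 44 = 44.00

44.00


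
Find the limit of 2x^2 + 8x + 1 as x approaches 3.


Since polynomials are continuous, we use direct substitution.
lim(x->3) of 2x^2 + 8x + 1
= 2 * 3^2 + 8 * 3 + 1
= 18 + 24 + 1
= 43

43


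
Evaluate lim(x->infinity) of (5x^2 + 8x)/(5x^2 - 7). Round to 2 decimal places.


For limits at infinity with equal-degree polynomials,
we compare leading coefficients.
Numerator leading term: 5x^2
Denominator leading term: 5x^2
Divide both by x^2:
lim = (5 + 8/x) / (5 - 7/x^2)
As x -> infinity, the 1/x and 1/x^2 terms vanish:
= 5/5 = 1 = 1.00

1.00


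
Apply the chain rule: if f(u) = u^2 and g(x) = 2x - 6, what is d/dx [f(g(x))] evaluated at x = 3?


Using the chain rule: (f(g(x)))' = f'(g(x)) * g'(x)
First, find g(3):
g(3) = 2 * 3 - 6 = 0
Next, f'(u) = 2u
And g'(x) = 2
So f'(g(3)) * g'(3)
= 2 * 0 * 2
= 0

0


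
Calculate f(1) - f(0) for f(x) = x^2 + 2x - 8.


Net change = f(b) - f(a)
f(x) = x^2 + 2x - 8
Compute f(1):
f(1) = 1 * 1^2 + 2 * 1 - 8
= 1 + 2 - 8
= -5
Compute f(0):
f(0) = 1 * 0^2 + 2 * 0 - 8
= 0 + 0 - 8
= -8
Net change = -5 - (-8) = 3

3


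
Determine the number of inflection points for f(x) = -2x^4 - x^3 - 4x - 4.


Inflection points occur where f''(x) = 0 and concavity changes.
f(x) = -2x^4 - x^3 - 4x - 4
f'(x) = -8x^3 - 3x^2 - 4
f''(x) = -24x^2 - 6x
This is a quadratic in x. Use the discriminant to count real roots.
Discriminant = (-6)^2 - 4 * (-24) * 0
= 36 - 0
= 36
Since discriminant > 0, f''(x) = 0 has 2 distinct real solutions.
A quadratic with two distinct real roots changes sign at each root, so concavity changes at both.
Number of inflection points: 2

2


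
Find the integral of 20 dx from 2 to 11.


The integral of a constant k over [a, b] equals k * (b - a).
integral from 2 to 11 of 20 dx
= 20 * (11 - 2)
= 20 * 9
= 180

180


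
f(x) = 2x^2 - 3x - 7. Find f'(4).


Differentiate term by term using power and sum rules:
f(x) = 2x^2 - 3x - 7
f'(x) = 4x - 3
Substitute x = 4:
f'(4) = 4 * 4 - 3
= 16 - 3
= 13

13


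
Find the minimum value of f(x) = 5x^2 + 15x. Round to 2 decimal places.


For a quadratic f(x) = ax^2 + bx + c with a > 0, the minimum is at the vertex.
Vertex x-coordinate: x = -b/(2a)
x = -(15) / (2 * 5)
x = -15/10 = -3/2
Substitute back to find the minimum value:
f(-3/2) = 5 * (-3/2)^2 + 15 * (-3/2) + 0
= 45/4 - 45/2 + 0
= -45/4 = -11.25

-11.25


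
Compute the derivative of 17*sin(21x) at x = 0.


Apply the chain rule to differentiate 17*sin(21x):
d/dx [17*sin(21x)]
= 17 * cos(21x) * d/dx(21x)
= 17 * 21 * cos(21x)
= 357 * cos(21x)
Evaluate at x = 0:
= 357 * cos(0)
= 357 * 1
= 357

357


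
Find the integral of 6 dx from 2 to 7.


The integral of a constant k over [a, b] equals k * (b - a).
integral from 2 to 7 of 6 dx
= 6 * (7 - 2)
= 6 * 5
= 30

30


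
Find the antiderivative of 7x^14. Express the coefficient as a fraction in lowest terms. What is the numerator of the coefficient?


Apply the power rule for integration:
integral of ax^n dx = a/(n+1) * x^(n+1) + C
integral of 7x^14 dx
= 7/15 * x^15 + C
The coefficient in lowest terms is 7/15, and its numerator is 7

7


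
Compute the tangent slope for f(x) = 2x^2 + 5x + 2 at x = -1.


The slope of the tangent line equals f'(x) at the point.
f(x) = 2x^2 + 5x + 2
f'(x) = 4x + 5
At x = -1:
f'(-1) = 4 * (-1) + 5
= -4 + 5
= 1

1


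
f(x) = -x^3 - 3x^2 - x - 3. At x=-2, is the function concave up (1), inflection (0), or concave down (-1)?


Concavity is determined by the sign of f''(x).
f(x) = -x^3 - 3x^2 - x - 3
f'(x) = -3x^2 - 6x - 1
f''(x) = -6x - 6
f''(-2) = -6 * (-2) - 6
= 12 - 6
= 6
Since f''(-2) > 0, the function is concave up (1)

1


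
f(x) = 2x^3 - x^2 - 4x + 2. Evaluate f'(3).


Differentiate f(x) = 2x^3 - x^2 - 4x + 2 term by term:
f'(x) = 6x^2 - 2x - 4
Substitute x = 3:
f'(3) = 6 * 3^2 - 2 * 3 - 4
= 54 - 6 - 4
= 44

44


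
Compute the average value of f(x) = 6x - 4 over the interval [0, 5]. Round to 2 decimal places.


Average value = 1/(b-a) * integral from a to b of f(x) dx
First compute the integral of 6x - 4:
F(x) = 3x^2 - 4x
F(5) = 3 * 25 - 4 * 5 = 55
F(0) = 3 * 0 - 4 * 0 = 0
Integral = 55 - 0 = 55
Average = 55 / (5 - 0) = 55 / 5
= 11 = 11.00

11.00


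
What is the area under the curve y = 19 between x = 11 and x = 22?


The area under a constant function y = 19 is a rectangle.
Width = 22 - 11 = 11
Height = 19
Area = width * height
= 11 * 19
= 209

209


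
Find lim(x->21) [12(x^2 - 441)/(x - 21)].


Direct substitution gives 0/0, so we factor the numerator.
Factor: 12(x^2 - 441) = 12 * (x - 21)(x + 21)
Cancel the common factor (x - 21):
12(x^2 - 441)/(x - 21) = 12 * (x + 21)
Now substitute x = 21:
= 12 * (21 + 21) = 504

504


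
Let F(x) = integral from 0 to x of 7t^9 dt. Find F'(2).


By the Fundamental Theorem of Calculus (Part 1):
If F(x) = integral from 0 to x of f(t) dt, then F'(x) = f(x)
Here f(t) = 7t^9
So F'(x) = 7x^9
Evaluate at x = 2:
F'(2) = 7 * 2^9
= 7 * 512
= 3584

3584


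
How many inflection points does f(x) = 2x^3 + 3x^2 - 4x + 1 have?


Inflection points occur where f''(x) = 0 and concavity changes.
f(x) = 2x^3 + 3x^2 - 4x + 1
f'(x) = 6x^2 + 6x - 4
f''(x) = 12x + 6
Set f''(x) = 0:
12x + 6 = 0
x = -6 / 12 = -1/2
Since f''(x) is linear (degree 1), it changes sign at this point.
Therefore there is exactly 1 inflection point.

1


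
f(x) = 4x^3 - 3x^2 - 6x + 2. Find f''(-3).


First derivative:
f'(x) = 12x^2 - 6x - 6
Second derivative:
f''(x) = 24x - 6
Substitute x = -3:
f''(-3) = 24 * (-3) - 6
= -72 - 6
= -78

-78


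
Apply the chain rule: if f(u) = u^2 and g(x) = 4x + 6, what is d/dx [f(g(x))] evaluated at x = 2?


Using the chain rule: (f(g(x)))' = f'(g(x)) * g'(x)
First, find g(2):
g(2) = 4 * 2 + 6 = 14
Next, f'(u) = 2u
And g'(x) = 4
So f'(g(2)) * g'(2)
= 2 * 14 * 4
= 112

112


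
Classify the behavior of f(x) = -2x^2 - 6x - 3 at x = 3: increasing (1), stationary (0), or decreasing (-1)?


Compute f'(x) to determine behavior:
f'(x) = -4x - 6
f'(3) = -4 * 3 - 6
= -12 - 6
= -18
Since f'(3) < 0, the function is decreasing (-1)

-1


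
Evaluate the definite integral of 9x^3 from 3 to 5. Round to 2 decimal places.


Find the antiderivative of 9x^3:
F(x) = 9/4 * x^4
Apply the Fundamental Theorem of Calculus:
F(5) - F(3)
= 9/4 * 5^4 - 9/4 * 3^4
= 9/4 * (625 - 81)
= 9/4 * 544
= 1224 = 1224.00

1224.00


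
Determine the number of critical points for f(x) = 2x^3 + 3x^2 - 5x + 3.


Find where f'(x) = 0:
f(x) = 2x^3 + 3x^2 - 5x + 3
f'(x) = 6x^2 + 6x - 5
This is a quadratic in x. Use the discriminant to count real roots.
Discriminant = (6)^2 - 4 * 6 * (-5)
= 36 - (-120)
= 156
Since discriminant > 0, f'(x) = 0 has 2 real solutions.
Number of critical points: 2

2


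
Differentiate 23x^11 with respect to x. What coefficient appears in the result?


We apply the power rule: d/dx [ax^n] = a*n * x^(n-1)
d/dx [23x^11]
= 23 * 11 * x^(11-1)
= 253x^10
The coefficient is 253

253


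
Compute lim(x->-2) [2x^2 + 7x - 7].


Since polynomials are continuous, we use direct substitution.
lim(x->-2) of 2x^2 + 7x - 7
= 2 * (-2)^2 + 7 * (-2) - 7
= 8 - 14 - 7
= -13

-13


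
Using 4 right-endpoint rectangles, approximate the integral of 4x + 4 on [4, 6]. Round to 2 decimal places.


Right Riemann sum uses right endpoints of each subinterval.
Interval: [4, 6], n = 4
dx = (6 - 4) / 4 = 1/2
Right endpoints: [9/2, 5, 11/2, 6]
f values: [22, 24, 26, 28]
Sum = dx * (sum of f values)
= 1/2 * 100
= 50 = 50.00

50.00


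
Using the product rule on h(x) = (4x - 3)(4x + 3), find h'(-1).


Let u(x) = 4x - 3 and v(x) = 4x + 3
u'(x) = 4
v'(x) = 4
Product rule: h'(x) = u'(x)*v(x) + u(x)*v'(x)
= 4 * (4x + 3) + (4x - 3) * 4
At x = -1:
u(-1) = 4 * (-1) - 3 = -7
v(-1) = 4 * (-1) + 3 = -1
h'(-1) = 4 * (-1) + (-7) * 4
= -4 - 28
= -32

-32


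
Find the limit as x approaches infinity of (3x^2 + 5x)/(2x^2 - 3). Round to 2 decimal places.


For limits at infinity with equal-degree polynomials,
we compare leading coefficients.
Numerator leading term: 3x^2
Denominator leading term: 2x^2
Divide both by x^2:
lim = (3 + 5/x) / (2 - 3/x^2)
As x -> infinity, the 1/x and 1/x^2 terms vanish:
= 3/2 = 1.50

1.50


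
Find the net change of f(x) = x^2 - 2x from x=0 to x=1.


Net change = f(b) - f(a)
f(x) = x^2 - 2x
Compute f(1):
f(1) = 1 * 1^2 - 2 * 1 + 0
= 1 - 2 + 0
= -1
Compute f(0):
f(0) = 1 * 0^2 - 2 * 0 + 0
= 0 + 0 + 0
= 0
Net change = -1 - 0 = -1

-1


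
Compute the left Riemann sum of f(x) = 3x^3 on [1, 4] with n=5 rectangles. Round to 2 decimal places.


Left Riemann sum uses left endpoints of each subinterval.
Interval: [1, 4], n = 5
dx = (4 - 1) / 5 = 3/5
Left endpoints: [1, 8/5, 11/5, 14/5, 17/5]
f values: [3, 1536/125, 3993/125, 8232/125, 14739/125]
Sum = dx * (sum of f values)
= 3/5 * 231
= 693/5 = 138.60

138.60


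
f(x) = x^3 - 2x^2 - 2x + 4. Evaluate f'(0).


Differentiate f(x) = x^3 - 2x^2 - 2x + 4 term by term:
f'(x) = 3x^2 - 4x - 2
Substitute x = 0:
f'(0) = 3 * 0^2 - 4 * 0 - 2
= 0 + 0 - 2
= -2

-2


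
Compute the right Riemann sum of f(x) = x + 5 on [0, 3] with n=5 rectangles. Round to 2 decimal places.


Right Riemann sum uses right endpoints of each subinterval.
Interval: [0, 3], n = 5
dx = (3 - 0) / 5 = 3/5
Right endpoints: [3/5, 6/5, 9/5, 12/5, 3]
f values: [28/5, 31/5, 34/5, 37/5, 8]
Sum = dx * (sum of f values)
= 3/5 * 34
= 102/5 = 20.40

20.40


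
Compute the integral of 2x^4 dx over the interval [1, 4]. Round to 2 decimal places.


Find the antiderivative of 2x^4:
F(x) = 2/5 * x^5
Apply the Fundamental Theorem of Calculus:
F(4) - F(1)
= 2/5 * 4^5 - 2/5 * 1^5
= 2/5 * (1024 - 1)
= 2/5 * 1023
= 2046/5 = 409.20

409.20


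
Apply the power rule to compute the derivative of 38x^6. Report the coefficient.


We apply the power rule: d/dx [ax^n] = a*n * x^(n-1)
d/dx [38x^6]
= 38 * 6 * x^(6-1)
= 228x^5
The coefficient is 228

228


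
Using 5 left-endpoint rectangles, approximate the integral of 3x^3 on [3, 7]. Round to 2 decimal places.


Left Riemann sum uses left endpoints of each subinterval.
Interval: [3, 7], n = 5
dx = (7 - 3) / 5 = 4/5
Left endpoints: [3, 19/5, 23/5, 27/5, 31/5]
f values: [81, 20577/125, 36501/125, 59049/125, 89373/125]
Sum = dx * (sum of f values)
= 4/5 * 1725
= 1380 = 1380.00

1380.00


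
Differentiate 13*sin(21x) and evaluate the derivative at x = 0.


Apply the chain rule to differentiate 13*sin(21x):
d/dx [13*sin(21x)]
= 13 * cos(21x) * d/dx(21x)
= 13 * 21 * cos(21x)
= 273 * cos(21x)
Evaluate at x = 0:
= 273 * cos(0)
= 273 * 1
= 273

273


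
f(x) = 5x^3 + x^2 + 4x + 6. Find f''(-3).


First derivative:
f'(x) = 15x^2 + 2x + 4
Second derivative:
f''(x) = 30x + 2
Substitute x = -3:
f''(-3) = 30 * (-3) + 2
= -90 + 2
= -88

-88


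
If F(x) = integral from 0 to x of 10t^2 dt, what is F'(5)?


By the Fundamental Theorem of Calculus (Part 1):
If F(x) = integral from 0 to x of f(t) dt, then F'(x) = f(x)
Here f(t) = 10t^2
So F'(x) = 10x^2
Evaluate at x = 5:
F'(5) = 10 * 5^2
= 10 * 25
= 250

250


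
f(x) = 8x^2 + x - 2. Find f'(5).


Differentiate term by term using power and sum rules:
f(x) = 8x^2 + x - 2
f'(x) = 16x + 1
Substitute x = 5:
f'(5) = 16 * 5 + 1
= 80 + 1
= 81

81


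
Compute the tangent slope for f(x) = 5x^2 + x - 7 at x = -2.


The slope of the tangent line equals f'(x) at the point.
f(x) = 5x^2 + x - 7
f'(x) = 10x + 1
At x = -2:
f'(-2) = 10 * (-2) + 1
= -20 + 1
= -19

-19


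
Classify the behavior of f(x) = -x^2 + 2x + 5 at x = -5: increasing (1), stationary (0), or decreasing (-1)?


Compute f'(x) to determine behavior:
f'(x) = -2x + 2
f'(-5) = -2 * (-5) + 2
= 10 + 2
= 12
Since f'(-5) > 0, the function is increasing (1)

1


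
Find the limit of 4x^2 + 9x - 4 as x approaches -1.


Since polynomials are continuous, we use direct substitution.
lim(x->-1) of 4x^2 + 9x - 4
= 4 * (-1)^2 + 9 * (-1) - 4
= 4 - 9 - 4
= -9

-9


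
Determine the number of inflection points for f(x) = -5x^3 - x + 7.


Inflection points occur where f''(x) = 0 and concavity changes.
f(x) = -5x^3 - x + 7
f'(x) = -15x^2 - 1
f''(x) = -30x
Set f''(x) = 0:
-30x = 0
x = 0 / (-30) = 0
Since f''(x) is linear (degree 1), it changes sign at this point.
Therefore there is exactly 1 inflection point.

1


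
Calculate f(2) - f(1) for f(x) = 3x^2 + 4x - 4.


Net change = f(b) - f(a)
f(x) = 3x^2 + 4x - 4
Compute f(2):
f(2) = 3 * 2^2 + 4 * 2 - 4
= 12 + 8 - 4
= 16
Compute f(1):
f(1) = 3 * 1^2 + 4 * 1 - 4
= 3 + 4 - 4
= 3
Net change = 16 - 3 = 13

13


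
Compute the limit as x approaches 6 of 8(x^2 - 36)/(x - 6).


Direct substitution gives 0/0, so we factor the numerator.
Factor: 8(x^2 - 36) = 8 * (x - 6)(x + 6)
Cancel the common factor (x - 6):
8(x^2 - 36)/(x - 6) = 8 * (x + 6)
Now substitute x = 6:
= 8 * (6 + 6) = 96

96


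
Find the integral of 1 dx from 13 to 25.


The integral of a constant k over [a, b] equals k * (b - a).
integral from 13 to 25 of 1 dx
= 1 * (25 - 13)
= 1 * 12
= 12

12


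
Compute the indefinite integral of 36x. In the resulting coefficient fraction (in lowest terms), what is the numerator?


Apply the power rule for integration:
integral of ax^n dx = a/(n+1) * x^(n+1) + C
integral of 36x dx
= 36/2 * x^2 + C
= 18 * x^2 + C
The coefficient in lowest terms is 18 = 18/1, so its numerator is 18

18


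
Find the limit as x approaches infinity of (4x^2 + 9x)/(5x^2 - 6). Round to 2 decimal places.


For limits at infinity with equal-degree polynomials,
we compare leading coefficients.
Numerator leading term: 4x^2
Denominator leading term: 5x^2
Divide both by x^2:
lim = (4 + 9/x) / (5 - 6/x^2)
As x -> infinity, the 1/x and 1/x^2 terms vanish:
= 4/5 = 0.80

0.80


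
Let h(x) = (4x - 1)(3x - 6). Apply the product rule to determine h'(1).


Let u(x) = 4x - 1 and v(x) = 3x - 6
u'(x) = 4
v'(x) = 3
Product rule: h'(x) = u'(x)*v(x) + u(x)*v'(x)
= 4 * (3x - 6) + (4x - 1) * 3
At x = 1:
u(1) = 4 * 1 - 1 = 3
v(1) = 3 * 1 - 6 = -3
h'(1) = 4 * (-3) + 3 * 3
= -12 + 9
= -3

-3


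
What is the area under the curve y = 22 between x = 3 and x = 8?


The area under a constant function y = 22 is a rectangle.
Width = 8 - 3 = 5
Height = 22
Area = width * height
= 5 * 22
= 110

110


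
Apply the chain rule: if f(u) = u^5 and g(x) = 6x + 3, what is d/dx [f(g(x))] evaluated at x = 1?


Using the chain rule: (f(g(x)))' = f'(g(x)) * g'(x)
First, find g(1):
g(1) = 6 * 1 + 3 = 9
Next, f'(u) = 5u^4
And g'(x) = 6
So f'(g(1)) * g'(1)
= 5 * 9^4 * 6
= 5 * 6561 * 6
= 196830

196830


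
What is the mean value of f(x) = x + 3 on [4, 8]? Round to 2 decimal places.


Average value = 1/(b-a) * integral from a to b of f(x) dx
First compute the integral of x + 3:
F(x) = (1/2)x^2 + 3x
F(8) = 1/2 * 64 + 3 * 8 = 56
F(4) = 1/2 * 16 + 3 * 4 = 20
Integral = 56 - 20 = 36
Average = 36 / (8 - 4) = 36 / 4
= 9 = 9.00

9.00


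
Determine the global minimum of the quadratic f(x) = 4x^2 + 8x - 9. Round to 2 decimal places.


For a quadratic f(x) = ax^2 + bx + c with a > 0, the minimum is at the vertex.
Vertex x-coordinate: x = -b/(2a)
x = -(8) / (2 * 4)
x = -8/8 = -1
Substitute back to find the minimum value:
f(-1) = 4 * (-1)^2 + 8 * (-1) - 9
= 4 - 8 - 9
= -13 = -13.00

-13.00


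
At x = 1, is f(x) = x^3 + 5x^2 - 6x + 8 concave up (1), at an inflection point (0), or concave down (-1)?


Concavity is determined by the sign of f''(x).
f(x) = x^3 + 5x^2 - 6x + 8
f'(x) = 3x^2 + 10x - 6
f''(x) = 6x + 10
f''(1) = 6 * 1 + 10
= 6 + 10
= 16
Since f''(1) > 0, the function is concave up (1)

1


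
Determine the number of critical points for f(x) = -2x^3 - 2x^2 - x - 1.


Find where f'(x) = 0:
f(x) = -2x^3 - 2x^2 - x - 1
f'(x) = -6x^2 - 4x - 1
This is a quadratic in x. Use the discriminant to count real roots.
Discriminant = (-4)^2 - 4 * (-6) * (-1)
= 16 - 24
= -8
Since discriminant < 0, f'(x) = 0 has no real solutions.
Number of critical points: 0

0


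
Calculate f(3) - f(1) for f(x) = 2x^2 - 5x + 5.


Net change = f(b) - f(a)
f(x) = 2x^2 - 5x + 5
Compute f(3):
f(3) = 2 * 3^2 - 5 * 3 + 5
= 18 - 15 + 5
= 8
Compute f(1):
f(1) = 2 * 1^2 - 5 * 1 + 5
= 2 - 5 + 5
= 2
Net change = 8 - 2 = 6

6


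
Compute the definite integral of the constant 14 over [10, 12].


The integral of a constant k over [a, b] equals k * (b - a).
integral from 10 to 12 of 14 dx
= 14 * (12 - 10)
= 14 * 2
= 28

28


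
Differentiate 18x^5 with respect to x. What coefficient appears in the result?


We apply the power rule: d/dx [ax^n] = a*n * x^(n-1)
d/dx [18x^5]
= 18 * 5 * x^(5-1)
= 90x^4
The coefficient is 90

90


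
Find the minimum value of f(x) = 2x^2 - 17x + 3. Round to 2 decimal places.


For a quadratic f(x) = ax^2 + bx + c with a > 0, the minimum is at the vertex.
Vertex x-coordinate: x = -b/(2a)
x = -(-17) / (2 * 2)
x = 17/4
Substitute back to find the minimum value:
f(17/4) = 2 * (17/4)^2 - 17 * (17/4) + 3
= 289/8 - 289/4 + 3
= -265/8 ≈ -33.13

-33.13


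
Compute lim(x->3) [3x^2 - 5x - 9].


Since polynomials are continuous, we use direct substitution.
lim(x->3) of 3x^2 - 5x - 9
= 3 * 3^2 - 5 * 3 - 9
= 27 - 15 - 9
= 3

3


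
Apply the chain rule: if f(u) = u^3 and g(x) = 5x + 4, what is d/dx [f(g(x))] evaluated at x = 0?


Using the chain rule: (f(g(x)))' = f'(g(x)) * g'(x)
First, find g(0):
g(0) = 5 * 0 + 4 = 4
Next, f'(u) = 3u^2
And g'(x) = 5
So f'(g(0)) * g'(0)
= 3 * 4^2 * 5
= 3 * 16 * 5
= 240

240


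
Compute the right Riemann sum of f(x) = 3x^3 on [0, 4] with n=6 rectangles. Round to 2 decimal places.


Right Riemann sum uses right endpoints of each subinterval.
Interval: [0, 4], n = 6
dx = (4 - 0) / 6 = 2/3
Right endpoints: [2/3, 4/3, 2, 8/3, 10/3, 4]
f values: [8/9, 64/9, 24, 512/9, 1000/9, 192]
Sum = dx * (sum of f values)
= 2/3 * 392
= 784/3 ≈ 261.33

261.33


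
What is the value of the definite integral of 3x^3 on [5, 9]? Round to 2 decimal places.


Find the antiderivative of 3x^3:
F(x) = 3/4 * x^4
Apply the Fundamental Theorem of Calculus:
F(9) - F(5)
= 3/4 * 9^4 - 3/4 * 5^4
= 3/4 * (6561 - 625)
= 3/4 * 5936
= 4452 = 4452.00

4452.00


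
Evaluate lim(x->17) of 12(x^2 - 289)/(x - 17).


Direct substitution gives 0/0, so we factor the numerator.
Factor: 12(x^2 - 289) = 12 * (x - 17)(x + 17)
Cancel the common factor (x - 17):
12(x^2 - 289)/(x - 17) = 12 * (x + 17)
Now substitute x = 17:
= 12 * (17 + 17) = 408

408


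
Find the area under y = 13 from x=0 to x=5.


The area under a constant function y = 13 is a rectangle.
Width = 5 - 0 = 5
Height = 13
Area = width * height
= 5 * 13
= 65

65


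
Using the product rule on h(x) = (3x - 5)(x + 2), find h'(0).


Let u(x) = 3x - 5 and v(x) = x + 2
u'(x) = 3
v'(x) = 1
Product rule: h'(x) = u'(x)*v(x) + u(x)*v'(x)
= 3 * (x + 2) + (3x - 5) * 1
At x = 0:
u(0) = 3 * 0 - 5 = -5
v(0) = 1 * 0 + 2 = 2
h'(0) = 3 * 2 + (-5) * 1
= 6 - 5
= 1

1


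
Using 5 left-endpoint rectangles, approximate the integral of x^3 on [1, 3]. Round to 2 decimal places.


Left Riemann sum uses left endpoints of each subinterval.
Interval: [1, 3], n = 5
dx = (3 - 1) / 5 = 2/5
Left endpoints: [1, 7/5, 9/5, 11/5, 13/5]
f values: [1, 343/125, 729/125, 1331/125, 2197/125]
Sum = dx * (sum of f values)
= 2/5 * 189/5
= 378/25 = 15.12

15.12


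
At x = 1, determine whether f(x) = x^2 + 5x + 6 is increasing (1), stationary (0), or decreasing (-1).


Compute f'(x) to determine behavior:
f'(x) = 2x + 5
f'(1) = 2 * 1 + 5
= 2 + 5
= 7
Since f'(1) > 0, the function is increasing (1)

1


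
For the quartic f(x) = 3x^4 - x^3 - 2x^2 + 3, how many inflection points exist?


Inflection points occur where f''(x) = 0 and concavity changes.
f(x) = 3x^4 - x^3 - 2x^2 + 3
f'(x) = 12x^3 - 3x^2 - 4x
f''(x) = 36x^2 - 6x - 4
This is a quadratic in x. Use the discriminant to count real roots.
Discriminant = (-6)^2 - 4 * 36 * (-4)
= 36 - (-576)
= 612
Since discriminant > 0, f''(x) = 0 has 2 distinct real solutions.
A quadratic with two distinct real roots changes sign at each root, so concavity changes at both.
Number of inflection points: 2

2


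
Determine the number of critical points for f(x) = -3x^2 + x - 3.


Find where f'(x) = 0:
f'(x) = -6x + 1
Set f'(x) = 0:
-6x + 1 = 0
x = -1 / (-6) = 1/6
This is a linear equation in x, so there is exactly one solution.
Number of critical points: 1

1


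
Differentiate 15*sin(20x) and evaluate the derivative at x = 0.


Apply the chain rule to differentiate 15*sin(20x):
d/dx [15*sin(20x)]
= 15 * cos(20x) * d/dx(20x)
= 15 * 20 * cos(20x)
= 300 * cos(20x)
Evaluate at x = 0:
= 300 * cos(0)
= 300 * 1
= 300

300


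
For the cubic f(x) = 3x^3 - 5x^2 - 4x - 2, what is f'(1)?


Differentiate f(x) = 3x^3 - 5x^2 - 4x - 2 term by term:
f'(x) = 9x^2 - 10x - 4
Substitute x = 1:
f'(1) = 9 * 1^2 - 10 * 1 - 4
= 9 - 10 - 4
= -5

-5


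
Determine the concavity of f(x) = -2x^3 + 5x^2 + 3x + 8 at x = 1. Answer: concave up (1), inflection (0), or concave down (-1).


Concavity is determined by the sign of f''(x).
f(x) = -2x^3 + 5x^2 + 3x + 8
f'(x) = -6x^2 + 10x + 3
f''(x) = -12x + 10
f''(1) = -12 * 1 + 10
= -12 + 10
= -2
Since f''(1) < 0, the function is concave down (-1)

-1


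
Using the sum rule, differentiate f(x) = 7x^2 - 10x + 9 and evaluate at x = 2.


Differentiate term by term using power and sum rules:
f(x) = 7x^2 - 10x + 9
f'(x) = 14x - 10
Substitute x = 2:
f'(2) = 14 * 2 - 10
= 28 - 10
= 18

18


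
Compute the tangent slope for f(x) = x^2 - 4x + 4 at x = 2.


The slope of the tangent line equals f'(x) at the point.
f(x) = x^2 - 4x + 4
f'(x) = 2x - 4
At x = 2:
f'(2) = 2 * 2 - 4
= 4 - 4
= 0

0


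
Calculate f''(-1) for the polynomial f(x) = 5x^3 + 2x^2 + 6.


First derivative:
f'(x) = 15x^2 + 4x
Second derivative:
f''(x) = 30x + 4
Substitute x = -1:
f''(-1) = 30 * (-1) + 4
= -30 + 4
= -26

-26


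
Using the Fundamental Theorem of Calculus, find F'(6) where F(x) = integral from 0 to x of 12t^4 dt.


By the Fundamental Theorem of Calculus (Part 1):
If F(x) = integral from 0 to x of f(t) dt, then F'(x) = f(x)
Here f(t) = 12t^4
So F'(x) = 12x^4
Evaluate at x = 6:
F'(6) = 12 * 6^4
= 12 * 1296
= 15552

15552


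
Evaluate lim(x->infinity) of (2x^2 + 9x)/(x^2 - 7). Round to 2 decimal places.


For limits at infinity with equal-degree polynomials,
we compare leading coefficients.
Numerator leading term: 2x^2
Denominator leading term: x^2
Divide both by x^2:
lim = (2 + 9/x) / (1 - 7/x^2)
As x -> infinity, the 1/x and 1/x^2 terms vanish:
= 2/1 = 2 = 2.00

2.00


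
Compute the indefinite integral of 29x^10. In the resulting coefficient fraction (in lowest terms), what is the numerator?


Apply the power rule for integration:
integral of ax^n dx = a/(n+1) * x^(n+1) + C
integral of 29x^10 dx
= 29/11 * x^11 + C
The coefficient in lowest terms is 29/11, and its numerator is 29

29


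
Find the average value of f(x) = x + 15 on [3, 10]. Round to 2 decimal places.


Average value = 1/(b-a) * integral from a to b of f(x) dx
First compute the integral of x + 15:
F(x) = (1/2)x^2 + 15x
F(10) = 1/2 * 100 + 15 * 10 = 200
F(3) = 1/2 * 9 + 15 * 3 = 99/2
Integral = 200 - 99/2 = 301/2
Average = (301/2) / (10 - 3) = (301/2) / 7
= 43/2 = 21.50

21.50


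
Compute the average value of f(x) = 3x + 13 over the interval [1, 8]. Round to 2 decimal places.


Average value = 1/(b-a) * integral from a to b of f(x) dx
First compute the integral of 3x + 13:
F(x) = (3/2)x^2 + 13x
F(8) = 3/2 * 64 + 13 * 8 = 200
F(1) = 3/2 * 1 + 13 * 1 = 29/2
Integral = 200 - 29/2 = 371/2
Average = (371/2) / (8 - 1) = (371/2) / 7
= 53/2 = 26.50

26.50


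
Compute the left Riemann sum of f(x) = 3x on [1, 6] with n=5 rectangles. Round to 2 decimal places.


Left Riemann sum uses left endpoints of each subinterval.
Interval: [1, 6], n = 5
dx = (6 - 1) / 5 = 1
Left endpoints: [1, 2, 3, 4, 5]
f values: [3, 6, 9, 12, 15]
Sum = dx * (sum of f values)
= 1 * 45
= 45 = 45.00

45.00


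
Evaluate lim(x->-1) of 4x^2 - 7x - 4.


Since polynomials are continuous, we use direct substitution.
lim(x->-1) of 4x^2 - 7x - 4
= 4 * (-1)^2 - 7 * (-1) - 4
= 4 + 7 - 4
= 7

7


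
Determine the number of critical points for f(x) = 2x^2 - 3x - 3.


Find where f'(x) = 0:
f'(x) = 4x - 3
Set f'(x) = 0:
4x - 3 = 0
x = 3 / 4 = 3/4
This is a linear equation in x, so there is exactly one solution.
Number of critical points: 1

1


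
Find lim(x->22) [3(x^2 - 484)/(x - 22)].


Direct substitution gives 0/0, so we factor the numerator.
Factor: 3(x^2 - 484) = 3 * (x - 22)(x + 22)
Cancel the common factor (x - 22):
3(x^2 - 484)/(x - 22) = 3 * (x + 22)
Now substitute x = 22:
= 3 * (22 + 22) = 132

132


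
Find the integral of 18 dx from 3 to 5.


The integral of a constant k over [a, b] equals k * (b - a).
integral from 3 to 5 of 18 dx
= 18 * (5 - 3)
= 18 * 2
= 36

36


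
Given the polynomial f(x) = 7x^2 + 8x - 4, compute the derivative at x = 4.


Differentiate term by term using power and sum rules:
f(x) = 7x^2 + 8x - 4
f'(x) = 14x + 8
Substitute x = 4:
f'(4) = 14 * 4 + 8
= 56 + 8
= 64

64


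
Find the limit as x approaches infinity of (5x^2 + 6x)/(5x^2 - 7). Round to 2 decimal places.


For limits at infinity with equal-degree polynomials,
we compare leading coefficients.
Numerator leading term: 5x^2
Denominator leading term: 5x^2
Divide both by x^2:
lim = (5 + 6/x) / (5 - 7/x^2)
As x -> infinity, the 1/x and 1/x^2 terms vanish:
= 5/5 = 1 = 1.00

1.00


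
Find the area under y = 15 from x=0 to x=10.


The area under a constant function y = 15 is a rectangle.
Width = 10 - 0 = 10
Height = 15
Area = width * height
= 10 * 15
= 150

150


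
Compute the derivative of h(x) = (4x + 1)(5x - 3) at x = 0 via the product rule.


Let u(x) = 4x + 1 and v(x) = 5x - 3
u'(x) = 4
v'(x) = 5
Product rule: h'(x) = u'(x)*v(x) + u(x)*v'(x)
= 4 * (5x - 3) + (4x + 1) * 5
At x = 0:
u(0) = 4 * 0 + 1 = 1
v(0) = 5 * 0 - 3 = -3
h'(0) = 4 * (-3) + 1 * 5
= -12 + 5
= -7

-7


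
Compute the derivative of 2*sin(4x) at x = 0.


Apply the chain rule to differentiate 2*sin(4x):
d/dx [2*sin(4x)]
= 2 * cos(4x) * d/dx(4x)
= 2 * 4 * cos(4x)
= 8 * cos(4x)
Evaluate at x = 0:
= 8 * cos(0)
= 8 * 1
= 8

8


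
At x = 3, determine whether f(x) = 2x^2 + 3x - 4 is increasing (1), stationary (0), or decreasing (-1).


Compute f'(x) to determine behavior:
f'(x) = 4x + 3
f'(3) = 4 * 3 + 3
= 12 + 3
= 15
Since f'(3) > 0, the function is increasing (1)

1


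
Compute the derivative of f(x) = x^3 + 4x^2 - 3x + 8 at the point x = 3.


Differentiate f(x) = x^3 + 4x^2 - 3x + 8 term by term:
f'(x) = 3x^2 + 8x - 3
Substitute x = 3:
f'(3) = 3 * 3^2 + 8 * 3 - 3
= 27 + 24 - 3
= 48

48


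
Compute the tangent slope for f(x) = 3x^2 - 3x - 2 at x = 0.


The slope of the tangent line equals f'(x) at the point.
f(x) = 3x^2 - 3x - 2
f'(x) = 6x - 3
At x = 0:
f'(0) = 6 * 0 - 3
= 0 - 3
= -3

-3


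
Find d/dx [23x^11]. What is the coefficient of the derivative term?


We apply the power rule: d/dx [ax^n] = a*n * x^(n-1)
d/dx [23x^11]
= 23 * 11 * x^(11-1)
= 253x^10
The coefficient is 253

253


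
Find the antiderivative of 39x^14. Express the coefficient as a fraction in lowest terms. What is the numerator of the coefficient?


Apply the power rule for integration:
integral of ax^n dx = a/(n+1) * x^(n+1) + C
integral of 39x^14 dx
= 39/15 * x^15 + C
= 13/5 * x^15 + C
The coefficient in lowest terms is 13/5, and its numerator is 13

13


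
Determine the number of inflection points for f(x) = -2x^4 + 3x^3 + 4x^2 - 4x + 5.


Inflection points occur where f''(x) = 0 and concavity changes.
f(x) = -2x^4 + 3x^3 + 4x^2 - 4x + 5
f'(x) = -8x^3 + 9x^2 + 8x - 4
f''(x) = -24x^2 + 18x + 8
This is a quadratic in x. Use the discriminant to count real roots.
Discriminant = (18)^2 - 4 * (-24) * 8
= 324 - (-768)
= 1092
Since discriminant > 0, f''(x) = 0 has 2 distinct real solutions.
A quadratic with two distinct real roots changes sign at each root, so concavity changes at both.
Number of inflection points: 2

2


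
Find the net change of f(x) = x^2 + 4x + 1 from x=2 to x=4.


Net change = f(b) - f(a)
f(x) = x^2 + 4x + 1
Compute f(4):
f(4) = 1 * 4^2 + 4 * 4 + 1
= 16 + 16 + 1
= 33
Compute f(2):
f(2) = 1 * 2^2 + 4 * 2 + 1
= 4 + 8 + 1
= 13
Net change = 33 - 13 = 20

20


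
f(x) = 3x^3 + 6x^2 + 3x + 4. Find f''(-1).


First derivative:
f'(x) = 9x^2 + 12x + 3
Second derivative:
f''(x) = 18x + 12
Substitute x = -1:
f''(-1) = 18 * (-1) + 12
= -18 + 12
= -6

-6


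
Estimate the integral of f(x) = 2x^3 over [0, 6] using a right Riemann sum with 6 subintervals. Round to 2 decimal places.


Right Riemann sum uses right endpoints of each subinterval.
Interval: [0, 6], n = 6
dx = (6 - 0) / 6 = 1
Right endpoints: [1, 2, 3, 4, 5, 6]
f values: [2, 16, 54, 128, 250, 432]
Sum = dx * (sum of f values)
= 1 * 882
= 882 = 882.00

882.00


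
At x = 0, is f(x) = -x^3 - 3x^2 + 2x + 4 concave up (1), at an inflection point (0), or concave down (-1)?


Concavity is determined by the sign of f''(x).
f(x) = -x^3 - 3x^2 + 2x + 4
f'(x) = -3x^2 - 6x + 2
f''(x) = -6x - 6
f''(0) = -6 * 0 - 6
= 0 - 6
= -6
Since f''(0) < 0, the function is concave down (-1)

-1


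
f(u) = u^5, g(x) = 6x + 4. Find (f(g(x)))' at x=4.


Using the chain rule: (f(g(x)))' = f'(g(x)) * g'(x)
First, find g(4):
g(4) = 6 * 4 + 4 = 28
Next, f'(u) = 5u^4
And g'(x) = 6
So f'(g(4)) * g'(4)
= 5 * 28^4 * 6
= 5 * 614656 * 6
= 18439680

18439680


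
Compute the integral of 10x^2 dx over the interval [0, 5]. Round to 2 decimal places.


Find the antiderivative of 10x^2:
F(x) = 10/3 * x^3
Apply the Fundamental Theorem of Calculus:
F(5) - F(0)
= 10/3 * 5^3 - 10/3 * 0^3
= 10/3 * (125 - 0)
= 10/3 * 125
= 1250/3 ≈ 416.67

416.67


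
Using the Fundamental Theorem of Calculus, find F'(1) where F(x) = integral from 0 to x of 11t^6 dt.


By the Fundamental Theorem of Calculus (Part 1):
If F(x) = integral from 0 to x of f(t) dt, then F'(x) = f(x)
Here f(t) = 11t^6
So F'(x) = 11x^6
Evaluate at x = 1:
F'(1) = 11 * 1^6
= 11 * 1
= 11

11


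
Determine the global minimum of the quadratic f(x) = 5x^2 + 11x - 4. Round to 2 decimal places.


For a quadratic f(x) = ax^2 + bx + c with a > 0, the minimum is at the vertex.
Vertex x-coordinate: x = -b/(2a)
x = -(11) / (2 * 5)
x = -11/10
Substitute back to find the minimum value:
f(-11/10) = 5 * (-11/10)^2 + 11 * (-11/10) - 4
= 121/20 - 121/10 - 4
= -201/20 = -10.05

-10.05


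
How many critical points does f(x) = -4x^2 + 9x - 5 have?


Find where f'(x) = 0:
f'(x) = -8x + 9
Set f'(x) = 0:
-8x + 9 = 0
x = -9 / (-8) = 9/8
This is a linear equation in x, so there is exactly one solution.
Number of critical points: 1

1


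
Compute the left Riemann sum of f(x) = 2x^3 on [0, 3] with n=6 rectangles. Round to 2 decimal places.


Left Riemann sum uses left endpoints of each subinterval.
Interval: [0, 3], n = 6
dx = (3 - 0) / 6 = 1/2
Left endpoints: [0, 1/2, 1, 3/2, 2, 5/2]
f values: [0, 1/4, 2, 27/4, 16, 125/4]
Sum = dx * (sum of f values)
= 1/2 * 225/4
= 225/8 ≈ 28.13

28.13


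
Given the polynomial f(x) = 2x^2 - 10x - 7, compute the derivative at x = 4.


Differentiate term by term using power and sum rules:
f(x) = 2x^2 - 10x - 7
f'(x) = 4x - 10
Substitute x = 4:
f'(4) = 4 * 4 - 10
= 16 - 10
= 6

6


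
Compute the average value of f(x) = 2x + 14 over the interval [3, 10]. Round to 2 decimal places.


Average value = 1/(b-a) * integral from a to b of f(x) dx
First compute the integral of 2x + 14:
F(x) = x^2 + 14x
F(10) = 1 * 100 + 14 * 10 = 240
F(3) = 1 * 9 + 14 * 3 = 51
Integral = 240 - 51 = 189
Average = 189 / (10 - 3) = 189 / 7
= 27 = 27.00

27.00


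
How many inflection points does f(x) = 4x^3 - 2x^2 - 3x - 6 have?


Inflection points occur where f''(x) = 0 and concavity changes.
f(x) = 4x^3 - 2x^2 - 3x - 6
f'(x) = 12x^2 - 4x - 3
f''(x) = 24x - 4
Set f''(x) = 0:
24x - 4 = 0
x = 4 / 24 = 1/6
Since f''(x) is linear (degree 1), it changes sign at this point.
Therefore there is exactly 1 inflection point.

1


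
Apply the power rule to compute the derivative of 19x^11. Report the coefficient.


We apply the power rule: d/dx [ax^n] = a*n * x^(n-1)
d/dx [19x^11]
= 19 * 11 * x^(11-1)
= 209x^10
The coefficient is 209

209
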